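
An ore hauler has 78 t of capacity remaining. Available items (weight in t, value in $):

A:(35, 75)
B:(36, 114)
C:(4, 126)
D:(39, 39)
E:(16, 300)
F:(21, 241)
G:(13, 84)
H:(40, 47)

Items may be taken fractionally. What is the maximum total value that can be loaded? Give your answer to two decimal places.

Sort by value per unit weight and fill in that order.
Ratios (sorted): C 31.50, E 18.75, F 11.48, G 6.46, B 3.17, A 2.14, H 1.18, D 1.00
take C (4 @ 126); take E (16 @ 300); take F (21 @ 241); take G (13 @ 84); take 24/36 of B → 76.00. Capacity used 78/78.
Total value = 827.00

827.00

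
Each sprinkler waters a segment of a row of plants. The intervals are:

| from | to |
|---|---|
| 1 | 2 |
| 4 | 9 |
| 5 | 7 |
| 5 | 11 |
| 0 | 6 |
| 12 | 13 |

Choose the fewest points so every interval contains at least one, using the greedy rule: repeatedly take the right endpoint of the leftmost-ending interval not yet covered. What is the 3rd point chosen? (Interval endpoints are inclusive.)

Process intervals by earliest right end; each time one isn't hit yet, stab at its right endpoint.
By right end: [1,2]  [0,6]  [5,7]  [4,9]  [5,11]  [12,13]
[1,2] uncovered → point at 2; [5,7] uncovered → point at 7; [12,13] uncovered → point at 13.
Points: 2, 7, 13 (3 total).

13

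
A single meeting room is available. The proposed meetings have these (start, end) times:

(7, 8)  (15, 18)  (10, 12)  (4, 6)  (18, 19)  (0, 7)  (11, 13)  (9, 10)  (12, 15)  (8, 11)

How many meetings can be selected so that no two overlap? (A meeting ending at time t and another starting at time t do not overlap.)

Greedy by earliest finish: after sorting by end time, pick each interval compatible with the last pick.
Sorted by end: (4,6)  (0,7)  (7,8)  (9,10)  (8,11)  (10,12)  (11,13)  (12,15)  (15,18)  (18,19)
take (4,6); take (7,8); take (9,10); take (10,12); take (12,15); take (15,18); take (18,19).
Selected 7 meetings.

7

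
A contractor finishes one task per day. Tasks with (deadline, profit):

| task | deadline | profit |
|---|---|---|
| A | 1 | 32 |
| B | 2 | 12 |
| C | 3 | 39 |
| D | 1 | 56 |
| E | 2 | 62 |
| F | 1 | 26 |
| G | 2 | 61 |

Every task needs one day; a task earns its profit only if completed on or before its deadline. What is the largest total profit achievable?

Profit order: E=62 G=61 D=56 C=39 A=32 F=26 B=12
Assign: E→slot 2, G→slot 1, D skipped, C→slot 3, A skipped, F skipped, B skipped.
Slots: [1:G] [2:E] [3:C]
Profit = 61 + 62 + 39 = 162

162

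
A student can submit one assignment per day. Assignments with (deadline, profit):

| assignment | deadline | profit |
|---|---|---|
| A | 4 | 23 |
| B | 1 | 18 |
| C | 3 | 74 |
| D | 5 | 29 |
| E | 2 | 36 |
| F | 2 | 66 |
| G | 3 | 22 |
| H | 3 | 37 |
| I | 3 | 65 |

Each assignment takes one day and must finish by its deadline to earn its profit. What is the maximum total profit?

Take jobs in profit order; each goes to the latest open slot no later than its deadline.
By profit: C(d3,74), F(d2,66), I(d3,65), H(d3,37), E(d2,36), D(d5,29), A(d4,23), G(d3,22), B(d1,18)
C→slot 3; F→slot 2; I→slot 1; H skipped; E skipped; D→slot 5; A→slot 4; G skipped; B skipped.
Profit = 65 + 66 + 74 + 23 + 29 = 257

257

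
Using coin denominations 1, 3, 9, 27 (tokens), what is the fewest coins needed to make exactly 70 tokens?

6

Greedy: take as many of the largest coin as possible, then repeat with the remainder.
70 − 2×27→16 − 1×9→7 − 2×3→1 − 1×1→0
Total coins = 2 + 1 + 2 + 1 = 6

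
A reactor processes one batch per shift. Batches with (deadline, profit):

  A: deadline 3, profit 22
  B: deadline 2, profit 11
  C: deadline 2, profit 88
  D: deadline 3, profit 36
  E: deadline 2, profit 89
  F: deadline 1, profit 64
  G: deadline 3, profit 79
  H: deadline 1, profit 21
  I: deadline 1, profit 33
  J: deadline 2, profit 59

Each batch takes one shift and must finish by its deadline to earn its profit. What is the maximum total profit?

256

Sort by profit descending; place each in the latest free slot ≤ its deadline.
Profit order: E=89 C=88 G=79 F=64 J=59 D=36 I=33 A=22 H=21 B=11
Assign: E→slot 2, C→slot 1, G→slot 3, F skipped, J skipped, D skipped, I skipped, A skipped, H skipped, B skipped.
Slots: [1:C] [2:E] [3:G]
Profit = 88 + 89 + 79 = 256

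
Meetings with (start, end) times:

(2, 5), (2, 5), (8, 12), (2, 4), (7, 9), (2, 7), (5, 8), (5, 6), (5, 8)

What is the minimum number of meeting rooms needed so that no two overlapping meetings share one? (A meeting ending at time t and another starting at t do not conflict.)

4

starts: [2, 2, 2, 2, 5, 5, 5, 7, 8]
ends:   [4, 5, 5, 6, 7, 8, 8, 9, 12]
s2→1 s2→2 s2→3 s2→4  — peak 4.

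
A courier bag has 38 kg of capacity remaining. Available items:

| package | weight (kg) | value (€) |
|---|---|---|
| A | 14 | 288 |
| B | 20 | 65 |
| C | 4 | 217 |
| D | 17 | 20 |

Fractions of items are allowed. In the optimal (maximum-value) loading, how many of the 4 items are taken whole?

Order: C (217/4=54.25) > A (288/14=20.57) > B (65/20=3.25) > D (20/17=1.18)
Fill: take C (4 @ 217) → take A (14 @ 288) → take B (20 @ 65); 38/38 used.
3 item(s) taken whole.

3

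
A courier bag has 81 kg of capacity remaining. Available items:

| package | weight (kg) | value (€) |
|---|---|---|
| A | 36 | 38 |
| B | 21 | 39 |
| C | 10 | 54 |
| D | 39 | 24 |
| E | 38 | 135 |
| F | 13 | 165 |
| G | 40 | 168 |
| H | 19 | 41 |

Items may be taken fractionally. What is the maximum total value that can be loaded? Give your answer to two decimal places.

Sort by value per unit weight and fill in that order.
Ratios (sorted): F 12.69, C 5.40, G 4.20, E 3.55, H 2.16, B 1.86, A 1.06, D 0.62
take F (13 @ 165); take C (10 @ 54); take G (40 @ 168); take 18/38 of E → 63.95. Capacity used 81/81.
Total value = 450.95

450.95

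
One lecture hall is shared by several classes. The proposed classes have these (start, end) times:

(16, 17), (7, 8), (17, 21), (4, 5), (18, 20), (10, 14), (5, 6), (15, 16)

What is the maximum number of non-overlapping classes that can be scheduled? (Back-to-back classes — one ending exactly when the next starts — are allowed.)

7

Sorted by end: (4,5)  (5,6)  (7,8)  (10,14)  (15,16)  (16,17)  (18,20)  (17,21)
take (4,5); take (5,6); take (7,8); take (10,14); take (15,16); take (16,17); take (18,20); skip (17,21).
Selected 7 classes.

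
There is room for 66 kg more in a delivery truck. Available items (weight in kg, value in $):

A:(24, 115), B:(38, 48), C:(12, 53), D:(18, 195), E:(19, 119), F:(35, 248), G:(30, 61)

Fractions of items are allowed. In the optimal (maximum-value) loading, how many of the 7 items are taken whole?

2

Sort by value per unit weight and fill in that order.
Order: D (195/18=10.83) > F (248/35=7.09) > E (119/19=6.26) > A (115/24=4.79) > C (53/12=4.42) > G (61/30=2.03) > B (48/38=1.26)
Fill: take D (18 @ 195) → take F (35 @ 248) → take 13/19 of E → 81.42; 66/66 used.
2 item(s) taken whole; one partial (take 13/19 of E).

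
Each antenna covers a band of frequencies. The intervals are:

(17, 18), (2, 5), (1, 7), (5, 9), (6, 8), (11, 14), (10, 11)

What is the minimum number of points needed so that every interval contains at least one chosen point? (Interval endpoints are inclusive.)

Sort by right endpoint; whenever an interval is uncovered, place a point at its right end.
By right end: [2,5]  [1,7]  [6,8]  [5,9]  [10,11]  [11,14]  [17,18]
[2,5] uncovered → point at 5; [6,8] uncovered → point at 8; [10,11] uncovered → point at 11; [17,18] uncovered → point at 18.
Points: 5, 8, 11, 18 (4 total).

4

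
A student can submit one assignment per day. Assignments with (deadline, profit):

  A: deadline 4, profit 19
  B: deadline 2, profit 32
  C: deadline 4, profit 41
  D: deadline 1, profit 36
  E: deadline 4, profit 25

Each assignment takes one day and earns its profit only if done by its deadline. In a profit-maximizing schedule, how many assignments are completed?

Profit order: C=41 D=36 B=32 E=25 A=19
Assign: C→slot 4, D→slot 1, B→slot 2, E→slot 3, A skipped.
Slots: [1:D] [2:B] [3:E] [4:C]
4 of 5 scheduled.

4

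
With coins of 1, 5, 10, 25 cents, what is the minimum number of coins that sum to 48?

6

Use the largest denomination that fits, subtract, and repeat.
48 = 1×25 + 2×10 + 3×1
Total coins = 1 + 2 + 3 = 6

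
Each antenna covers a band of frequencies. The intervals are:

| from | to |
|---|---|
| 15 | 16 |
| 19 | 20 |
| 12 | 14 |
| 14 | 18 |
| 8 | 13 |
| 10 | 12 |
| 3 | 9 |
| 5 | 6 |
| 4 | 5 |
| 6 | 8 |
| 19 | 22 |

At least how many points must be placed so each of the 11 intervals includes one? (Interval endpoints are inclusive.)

Sort by right endpoint; whenever an interval is uncovered, place a point at its right end.
Sorted: [4,5] [5,6] [6,8] [3,9] [10,12] [8,13] [12,14] [15,16] [14,18] [19,20] [19,22]
{[4,5],[5,6]} hit by 5; {[6,8],[3,9]} hit by 8; {[10,12],[8,13],[12,14]} hit by 12; {[15,16],[14,18]} hit by 16; {[19,20],[19,22]} hit by 20.
Points: 5, 8, 12, 16, 20 (5 total).

5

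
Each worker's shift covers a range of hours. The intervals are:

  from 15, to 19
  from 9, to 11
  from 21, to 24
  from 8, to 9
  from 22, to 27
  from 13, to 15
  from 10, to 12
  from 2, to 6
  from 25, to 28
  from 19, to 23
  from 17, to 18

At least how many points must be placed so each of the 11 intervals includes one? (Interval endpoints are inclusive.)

7

Sorted: [2,6] [8,9] [9,11] [10,12] [13,15] [17,18] [15,19] [19,23] [21,24] [22,27] [25,28]
{[2,6]} hit by 6; {[8,9],[9,11]} hit by 9; {[10,12]} hit by 12; {[13,15]} hit by 15; {[17,18],[15,19]} hit by 18; {[19,23],[21,24],[22,27]} hit by 23; {[25,28]} hit by 28.
Points: 6, 9, 12, 15, 18, 23, 28 (7 total).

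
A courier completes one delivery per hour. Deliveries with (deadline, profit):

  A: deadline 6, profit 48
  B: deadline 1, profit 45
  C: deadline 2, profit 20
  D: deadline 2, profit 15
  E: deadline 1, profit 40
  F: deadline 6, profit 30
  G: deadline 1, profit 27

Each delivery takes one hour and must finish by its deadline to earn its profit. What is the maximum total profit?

143

Take jobs in profit order; each goes to the latest open slot no later than its deadline.
By profit: A(d6,48), B(d1,45), E(d1,40), F(d6,30), G(d1,27), C(d2,20), D(d2,15)
A→slot 6; B→slot 1; E skipped; F→slot 5; G skipped; C→slot 2; D skipped.
Profit = 45 + 20 + 30 + 48 = 143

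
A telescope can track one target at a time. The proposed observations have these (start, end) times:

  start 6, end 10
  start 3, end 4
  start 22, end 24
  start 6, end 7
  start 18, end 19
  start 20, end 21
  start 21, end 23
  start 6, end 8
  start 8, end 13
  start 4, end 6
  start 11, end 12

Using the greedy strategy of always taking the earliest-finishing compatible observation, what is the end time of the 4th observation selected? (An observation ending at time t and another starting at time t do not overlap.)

Order by finish time; keep every interval that doesn't clash with the previous kept one.
By end time: (3,4), (4,6), (6,7), (6,8), (6,10), (11,12), (8,13), (18,19), (20,21), (21,23), (22,24).
Pick (3,4); next start ≥ 4 → (4,6); next start ≥ 6 → (6,7); next start ≥ 7 → (11,12); next start ≥ 12 → (18,19); next start ≥ 19 → (20,21); next start ≥ 21 → (21,23).
Selected: (3,4) (4,6) (6,7) (11,12) (18,19) (20,21) (21,23)

12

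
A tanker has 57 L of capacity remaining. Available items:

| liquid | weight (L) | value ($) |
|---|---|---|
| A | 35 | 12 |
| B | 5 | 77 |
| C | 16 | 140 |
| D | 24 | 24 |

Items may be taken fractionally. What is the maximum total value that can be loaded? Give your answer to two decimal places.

Greedy by value/weight ratio, highest first.
Order: B (77/5=15.40) > C (140/16=8.75) > D (24/24=1.00) > A (12/35=0.34)
Fill: take B (5 @ 77) → take C (16 @ 140) → take D (24 @ 24) → take 12/35 of A → 4.11; 57/57 used.
Total value = 245.11

245.11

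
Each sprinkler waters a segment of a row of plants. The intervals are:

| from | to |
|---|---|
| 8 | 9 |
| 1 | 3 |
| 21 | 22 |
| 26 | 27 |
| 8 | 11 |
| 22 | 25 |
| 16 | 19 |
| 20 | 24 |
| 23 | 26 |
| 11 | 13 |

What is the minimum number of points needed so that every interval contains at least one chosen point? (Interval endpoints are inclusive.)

Process intervals by earliest right end; each time one isn't hit yet, stab at its right endpoint.
By right end: [1,3]  [8,9]  [8,11]  [11,13]  [16,19]  [21,22]  [20,24]  [22,25]  [23,26]  [26,27]
[1,3] uncovered → point at 3; [8,9] uncovered → point at 9; [11,13] uncovered → point at 13; [16,19] uncovered → point at 19; [21,22] uncovered → point at 22; [23,26] uncovered → point at 26.
Points: 3, 9, 13, 19, 22, 26 (6 total).

6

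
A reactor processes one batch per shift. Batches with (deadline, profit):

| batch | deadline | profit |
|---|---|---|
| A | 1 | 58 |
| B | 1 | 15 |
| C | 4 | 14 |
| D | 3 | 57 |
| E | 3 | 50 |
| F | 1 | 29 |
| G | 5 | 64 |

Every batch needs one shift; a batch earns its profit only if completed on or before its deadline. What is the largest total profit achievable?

243

Profit order: G=64 A=58 D=57 E=50 F=29 B=15 C=14
Assign: G→slot 5, A→slot 1, D→slot 3, E→slot 2, F skipped, B skipped, C→slot 4.
Slots: [1:A] [2:E] [3:D] [4:C] [5:G]
Profit = 58 + 50 + 57 + 14 + 64 = 243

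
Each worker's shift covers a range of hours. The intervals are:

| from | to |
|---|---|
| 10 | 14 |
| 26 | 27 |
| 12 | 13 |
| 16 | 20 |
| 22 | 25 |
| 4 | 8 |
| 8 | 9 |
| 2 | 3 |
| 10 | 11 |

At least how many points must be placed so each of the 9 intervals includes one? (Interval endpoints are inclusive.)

Sort by right endpoint; whenever an interval is uncovered, place a point at its right end.
Sorted: [2,3] [4,8] [8,9] [10,11] [12,13] [10,14] [16,20] [22,25] [26,27]
{[2,3]} hit by 3; {[4,8],[8,9]} hit by 8; {[10,11]} hit by 11; {[12,13],[10,14]} hit by 13; {[16,20]} hit by 20; {[22,25]} hit by 25; {[26,27]} hit by 27.
Points: 3, 8, 11, 13, 20, 25, 27 (7 total).

7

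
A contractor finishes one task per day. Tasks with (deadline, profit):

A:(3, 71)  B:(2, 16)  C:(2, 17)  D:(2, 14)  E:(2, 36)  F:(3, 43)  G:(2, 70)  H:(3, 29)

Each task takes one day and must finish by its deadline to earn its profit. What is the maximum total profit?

Take jobs in profit order; each goes to the latest open slot no later than its deadline.
By profit: A(d3,71), G(d2,70), F(d3,43), E(d2,36), H(d3,29), C(d2,17), B(d2,16), D(d2,14)
A→slot 3; G→slot 2; F→slot 1; E skipped; H skipped; C skipped; B skipped; D skipped.
Profit = 43 + 70 + 71 = 184

184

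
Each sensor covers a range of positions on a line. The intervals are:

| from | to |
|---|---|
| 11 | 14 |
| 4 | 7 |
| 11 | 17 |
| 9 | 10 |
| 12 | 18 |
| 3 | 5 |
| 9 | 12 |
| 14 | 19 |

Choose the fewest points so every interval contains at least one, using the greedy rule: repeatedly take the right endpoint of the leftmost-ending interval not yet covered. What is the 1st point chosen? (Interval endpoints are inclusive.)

Process intervals by earliest right end; each time one isn't hit yet, stab at its right endpoint.
Sorted: [3,5] [4,7] [9,10] [9,12] [11,14] [11,17] [12,18] [14,19]
{[3,5],[4,7]} hit by 5; {[9,10],[9,12]} hit by 10; {[11,14],[11,17],[12,18],[14,19]} hit by 14.
Points: 5, 10, 14 (3 total).

5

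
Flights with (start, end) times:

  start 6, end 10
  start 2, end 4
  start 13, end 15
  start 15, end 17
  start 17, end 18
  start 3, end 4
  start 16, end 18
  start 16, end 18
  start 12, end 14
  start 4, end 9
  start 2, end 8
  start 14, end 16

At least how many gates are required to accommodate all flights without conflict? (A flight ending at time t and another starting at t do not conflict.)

The answer is the maximum number of intervals overlapping at any instant.
Events (time:±→running): 2:+→1 2:+→2 3:+→3 … peak 3.

3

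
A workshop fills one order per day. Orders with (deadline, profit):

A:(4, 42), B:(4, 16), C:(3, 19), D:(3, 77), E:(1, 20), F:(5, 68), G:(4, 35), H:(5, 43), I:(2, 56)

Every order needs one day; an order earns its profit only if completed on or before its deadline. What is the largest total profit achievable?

Sort by profit descending; place each in the latest free slot ≤ its deadline.
Profit order: D=77 F=68 I=56 H=43 A=42 G=35 E=20 C=19 B=16
Assign: D→slot 3, F→slot 5, I→slot 2, H→slot 4, A→slot 1, G skipped, E skipped, C skipped, B skipped.
Slots: [1:A] [2:I] [3:D] [4:H] [5:F]
Profit = 42 + 56 + 77 + 43 + 68 = 286

286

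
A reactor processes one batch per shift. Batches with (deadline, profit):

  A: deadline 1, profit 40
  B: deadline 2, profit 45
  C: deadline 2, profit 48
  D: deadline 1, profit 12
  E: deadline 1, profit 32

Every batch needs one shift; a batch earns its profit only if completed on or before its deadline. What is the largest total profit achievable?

Take jobs in profit order; each goes to the latest open slot no later than its deadline.
Profit order: C=48 B=45 A=40 E=32 D=12
Assign: C→slot 2, B→slot 1, A skipped, E skipped, D skipped.
Slots: [1:B] [2:C]
Profit = 45 + 48 = 93

93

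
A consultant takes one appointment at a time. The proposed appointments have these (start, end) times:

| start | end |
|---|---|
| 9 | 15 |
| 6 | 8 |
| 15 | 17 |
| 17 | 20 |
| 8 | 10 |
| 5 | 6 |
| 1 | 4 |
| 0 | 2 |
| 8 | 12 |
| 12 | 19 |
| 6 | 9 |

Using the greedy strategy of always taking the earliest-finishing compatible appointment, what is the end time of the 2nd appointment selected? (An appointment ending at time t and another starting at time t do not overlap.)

6

Sort by end time and greedily take each interval whose start is ≥ the last chosen end.
By end time: (0,2), (1,4), (5,6), (6,8), (6,9), (8,10), (8,12), (9,15), (15,17), (12,19), (17,20).
Pick (0,2); next start ≥ 2 → (5,6); next start ≥ 6 → (6,8); next start ≥ 8 → (8,10); next start ≥ 10 → (15,17); next start ≥ 17 → (17,20).
Selected: (0,2) (5,6) (6,8) (8,10) (15,17) (17,20)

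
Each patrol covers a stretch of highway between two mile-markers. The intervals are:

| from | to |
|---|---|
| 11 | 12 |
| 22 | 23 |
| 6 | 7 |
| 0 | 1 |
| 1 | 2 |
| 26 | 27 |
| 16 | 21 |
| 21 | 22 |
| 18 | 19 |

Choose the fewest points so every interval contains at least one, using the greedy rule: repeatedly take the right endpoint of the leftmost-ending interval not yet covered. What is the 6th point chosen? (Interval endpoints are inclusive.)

27

Sort by right endpoint; whenever an interval is uncovered, place a point at its right end.
Sorted: [0,1] [1,2] [6,7] [11,12] [18,19] [16,21] [21,22] [22,23] [26,27]
{[0,1],[1,2]} hit by 1; {[6,7]} hit by 7; {[11,12]} hit by 12; {[18,19],[16,21]} hit by 19; {[21,22],[22,23]} hit by 22; {[26,27]} hit by 27.
Points: 1, 7, 12, 19, 22, 27 (6 total).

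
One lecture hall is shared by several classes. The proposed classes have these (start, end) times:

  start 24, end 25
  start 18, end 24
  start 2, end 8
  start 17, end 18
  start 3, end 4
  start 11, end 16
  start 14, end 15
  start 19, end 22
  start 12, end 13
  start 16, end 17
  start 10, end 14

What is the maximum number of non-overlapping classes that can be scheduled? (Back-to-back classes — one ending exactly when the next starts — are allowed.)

7

Greedy by earliest finish: after sorting by end time, pick each interval compatible with the last pick.
Sorted by end: (3,4)  (2,8)  (12,13)  (10,14)  (14,15)  (11,16)  (16,17)  (17,18)  (19,22)  (18,24)  (24,25)
take (3,4); skip (2,8); take (12,13); take (14,15); take (16,17); take (17,18); take (19,22); take (24,25).
Selected 7 classes.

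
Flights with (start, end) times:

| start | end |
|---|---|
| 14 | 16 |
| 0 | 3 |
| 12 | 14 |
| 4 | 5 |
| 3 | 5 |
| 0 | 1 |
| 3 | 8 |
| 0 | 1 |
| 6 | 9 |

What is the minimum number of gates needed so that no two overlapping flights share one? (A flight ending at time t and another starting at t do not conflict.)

Count concurrent intervals with a sweep; the peak is the room count.
Events (time:±→running): 0:+→1 0:+→2 0:+→3 … peak 3.

3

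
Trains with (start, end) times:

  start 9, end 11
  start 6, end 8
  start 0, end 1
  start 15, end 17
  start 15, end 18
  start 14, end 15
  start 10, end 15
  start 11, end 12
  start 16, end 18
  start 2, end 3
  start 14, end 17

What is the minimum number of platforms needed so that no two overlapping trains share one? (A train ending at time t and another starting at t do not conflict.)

Count concurrent intervals with a sweep; the peak is the room count.
starts: [0, 2, 6, 9, 10, 11, 14, 14, 15, 15, 16]
ends:   [1, 3, 8, 11, 12, 15, 15, 17, 17, 18, 18]
s0→1 e1→0 s2→1 e3→0 s6→1 e8→0 s9→1 s10→2 e11→1 s11→2 e12→1 s14→2 s14→3 e15→2 e15→1 s15→2 s15→3 s16→4  — peak 4.

4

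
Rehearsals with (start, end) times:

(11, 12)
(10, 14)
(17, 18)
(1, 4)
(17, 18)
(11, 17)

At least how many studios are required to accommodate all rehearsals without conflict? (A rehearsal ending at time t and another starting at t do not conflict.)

Events (time:±→running): 1:+→1 4:-→0 10:+→1 11:+→2 11:+→3 … peak 3.

3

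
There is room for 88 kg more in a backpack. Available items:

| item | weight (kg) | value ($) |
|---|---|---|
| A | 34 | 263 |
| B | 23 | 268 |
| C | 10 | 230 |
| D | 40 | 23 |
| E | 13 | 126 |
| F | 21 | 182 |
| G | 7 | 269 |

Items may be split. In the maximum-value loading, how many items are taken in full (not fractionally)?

5

Greedy by value/weight ratio, highest first.
Ratios (sorted): G 38.43, C 23.00, B 11.65, E 9.69, F 8.67, A 7.74, D 0.57
take G (7 @ 269); take C (10 @ 230); take B (23 @ 268); take E (13 @ 126); take F (21 @ 182); take 14/34 of A → 108.29. Capacity used 88/88.
5 item(s) taken whole; one partial (take 14/34 of A).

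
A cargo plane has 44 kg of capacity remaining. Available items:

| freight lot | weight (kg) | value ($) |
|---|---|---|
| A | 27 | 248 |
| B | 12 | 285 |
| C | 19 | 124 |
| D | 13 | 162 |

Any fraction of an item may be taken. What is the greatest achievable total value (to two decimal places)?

Ratios (sorted): B 23.75, D 12.46, A 9.19, C 6.53
take B (12 @ 285); take D (13 @ 162); take 19/27 of A → 174.52. Capacity used 44/44.
Total value = 621.52

621.52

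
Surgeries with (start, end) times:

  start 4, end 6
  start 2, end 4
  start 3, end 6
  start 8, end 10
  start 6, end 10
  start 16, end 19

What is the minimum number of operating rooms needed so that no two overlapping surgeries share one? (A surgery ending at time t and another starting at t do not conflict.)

The answer is the maximum number of intervals overlapping at any instant.
Events (time:±→running): 2:+→1 3:+→2 … peak 2.

2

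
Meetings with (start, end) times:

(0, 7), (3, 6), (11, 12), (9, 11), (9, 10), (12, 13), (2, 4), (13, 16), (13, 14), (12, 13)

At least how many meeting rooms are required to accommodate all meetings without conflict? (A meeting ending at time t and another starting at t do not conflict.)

Events (time:±→running): 0:+→1 2:+→2 3:+→3 … peak 3.

3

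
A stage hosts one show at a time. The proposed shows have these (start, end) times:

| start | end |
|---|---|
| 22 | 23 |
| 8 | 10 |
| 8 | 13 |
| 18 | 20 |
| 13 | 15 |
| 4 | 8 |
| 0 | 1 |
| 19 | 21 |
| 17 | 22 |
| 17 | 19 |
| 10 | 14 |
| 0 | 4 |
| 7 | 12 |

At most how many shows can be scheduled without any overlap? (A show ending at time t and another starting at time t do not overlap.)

By end time: (0,1), (0,4), (4,8), (8,10), (7,12), (8,13), (10,14), (13,15), (17,19), (18,20), (19,21), (17,22), (22,23).
Pick (0,1); next start ≥ 1 → (4,8); next start ≥ 8 → (8,10); next start ≥ 10 → (10,14); next start ≥ 14 → (17,19); next start ≥ 19 → (19,21); next start ≥ 21 → (22,23).
Selected 7 shows.

7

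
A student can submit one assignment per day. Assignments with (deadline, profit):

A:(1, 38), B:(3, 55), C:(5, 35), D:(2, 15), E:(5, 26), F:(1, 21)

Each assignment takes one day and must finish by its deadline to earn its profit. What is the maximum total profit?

169

Sort by profit descending; place each in the latest free slot ≤ its deadline.
Profit order: B=55 A=38 C=35 E=26 F=21 D=15
Assign: B→slot 3, A→slot 1, C→slot 5, E→slot 4, F skipped, D→slot 2.
Slots: [1:A] [2:D] [3:B] [4:E] [5:C]
Profit = 38 + 15 + 55 + 26 + 35 = 169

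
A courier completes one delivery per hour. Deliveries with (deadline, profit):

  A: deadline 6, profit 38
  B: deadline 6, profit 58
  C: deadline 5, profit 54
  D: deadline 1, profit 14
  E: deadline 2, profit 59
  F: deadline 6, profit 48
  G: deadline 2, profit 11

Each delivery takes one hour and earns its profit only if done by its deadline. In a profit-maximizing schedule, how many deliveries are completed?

Sort by profit descending; place each in the latest free slot ≤ its deadline.
Profit order: E=59 B=58 C=54 F=48 A=38 D=14 G=11
Assign: E→slot 2, B→slot 6, C→slot 5, F→slot 4, A→slot 3, D→slot 1, G skipped.
Slots: [1:D] [2:E] [3:A] [4:F] [5:C] [6:B]
6 of 7 scheduled.

6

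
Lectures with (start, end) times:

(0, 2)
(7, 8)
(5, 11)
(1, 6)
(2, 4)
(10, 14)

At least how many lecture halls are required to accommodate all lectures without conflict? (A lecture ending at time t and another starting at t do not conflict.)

2

The answer is the maximum number of intervals overlapping at any instant.
Events (time:±→running): 0:+→1 1:+→2 … peak 2.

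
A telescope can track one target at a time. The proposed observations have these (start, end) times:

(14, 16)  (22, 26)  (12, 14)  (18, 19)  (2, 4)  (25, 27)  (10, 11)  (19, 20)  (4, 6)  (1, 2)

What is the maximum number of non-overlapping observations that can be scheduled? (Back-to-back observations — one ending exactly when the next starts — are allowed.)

9

By end time: (1,2), (2,4), (4,6), (10,11), (12,14), (14,16), (18,19), (19,20), (22,26), (25,27).
Pick (1,2); next start ≥ 2 → (2,4); next start ≥ 4 → (4,6); next start ≥ 6 → (10,11); next start ≥ 11 → (12,14); next start ≥ 14 → (14,16); next start ≥ 16 → (18,19); next start ≥ 19 → (19,20); next start ≥ 20 → (22,26).
Selected 9 observations.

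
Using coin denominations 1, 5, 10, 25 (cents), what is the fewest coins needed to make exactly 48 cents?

Greedy: take as many of the largest coin as possible, then repeat with the remainder.
48 − 1×25→23 − 2×10→3 − 3×1→0
Total coins = 1 + 2 + 3 = 6

6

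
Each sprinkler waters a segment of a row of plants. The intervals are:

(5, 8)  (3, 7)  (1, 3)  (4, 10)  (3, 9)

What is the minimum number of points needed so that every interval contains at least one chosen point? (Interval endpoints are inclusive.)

Process intervals by earliest right end; each time one isn't hit yet, stab at its right endpoint.
By right end: [1,3]  [3,7]  [5,8]  [3,9]  [4,10]
[1,3] uncovered → point at 3; [5,8] uncovered → point at 8.
Points: 3, 8 (2 total).

2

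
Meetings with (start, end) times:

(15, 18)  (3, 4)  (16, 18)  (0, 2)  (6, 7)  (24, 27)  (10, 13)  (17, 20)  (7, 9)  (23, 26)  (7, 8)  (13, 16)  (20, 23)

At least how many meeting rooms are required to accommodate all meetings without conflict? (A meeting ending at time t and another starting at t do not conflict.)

3

Events (time:±→running): 0:+→1 2:-→0 3:+→1 4:-→0 6:+→1 7:-→0 7:+→1 7:+→2 8:-→1 9:-→0 10:+→1 13:-→0 13:+→1 15:+→2 16:-→1 16:+→2 17:+→3 … peak 3.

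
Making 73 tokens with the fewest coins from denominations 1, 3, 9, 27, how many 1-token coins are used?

73 − 2×27→19 − 2×9→1 − 1×1→0
Count of 1: 1

1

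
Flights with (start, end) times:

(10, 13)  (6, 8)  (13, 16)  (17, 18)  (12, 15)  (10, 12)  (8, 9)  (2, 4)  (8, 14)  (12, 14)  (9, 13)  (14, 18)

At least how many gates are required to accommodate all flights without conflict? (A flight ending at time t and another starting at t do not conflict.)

5

The answer is the maximum number of intervals overlapping at any instant.
starts: [2, 6, 8, 8, 9, 10, 10, 12, 12, 13, 14, 17]
ends:   [4, 8, 9, 12, 13, 13, 14, 14, 15, 16, 18, 18]
s2→1 e4→0 s6→1 e8→0 s8→1 s8→2 e9→1 s9→2 s10→3 s10→4 e12→3 s12→4 s12→5  — peak 5.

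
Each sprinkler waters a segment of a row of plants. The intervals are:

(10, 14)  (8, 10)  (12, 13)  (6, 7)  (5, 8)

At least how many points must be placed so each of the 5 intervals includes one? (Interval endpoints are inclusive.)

3

Sorted: [6,7] [5,8] [8,10] [12,13] [10,14]
{[6,7],[5,8]} hit by 7; {[8,10]} hit by 10; {[12,13],[10,14]} hit by 13.
Points: 7, 10, 13 (3 total).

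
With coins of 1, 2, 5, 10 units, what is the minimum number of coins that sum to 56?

7

Greedy: take as many of the largest coin as possible, then repeat with the remainder.
56 − 5×10→6 − 1×5→1 − 1×1→0
Total coins = 5 + 1 + 1 = 7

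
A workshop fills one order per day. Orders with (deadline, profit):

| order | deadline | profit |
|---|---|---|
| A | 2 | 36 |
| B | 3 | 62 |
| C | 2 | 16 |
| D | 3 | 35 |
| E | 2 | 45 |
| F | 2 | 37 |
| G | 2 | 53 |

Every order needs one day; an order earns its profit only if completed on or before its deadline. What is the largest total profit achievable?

160

Sort by profit descending; place each in the latest free slot ≤ its deadline.
By profit: B(d3,62), G(d2,53), E(d2,45), F(d2,37), A(d2,36), D(d3,35), C(d2,16)
B→slot 3; G→slot 2; E→slot 1; F skipped; A skipped; D skipped; C skipped.
Profit = 45 + 53 + 62 = 160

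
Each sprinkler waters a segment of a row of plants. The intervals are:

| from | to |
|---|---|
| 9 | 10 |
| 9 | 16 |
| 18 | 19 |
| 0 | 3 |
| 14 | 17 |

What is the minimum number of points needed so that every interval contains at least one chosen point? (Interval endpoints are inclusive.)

By right end: [0,3]  [9,10]  [9,16]  [14,17]  [18,19]
[0,3] uncovered → point at 3; [9,10] uncovered → point at 10; [14,17] uncovered → point at 17; [18,19] uncovered → point at 19.
Points: 3, 10, 17, 19 (4 total).

4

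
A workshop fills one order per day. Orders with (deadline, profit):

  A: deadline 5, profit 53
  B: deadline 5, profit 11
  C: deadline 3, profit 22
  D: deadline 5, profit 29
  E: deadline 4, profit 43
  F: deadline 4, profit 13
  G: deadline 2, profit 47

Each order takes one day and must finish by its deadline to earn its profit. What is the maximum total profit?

Take jobs in profit order; each goes to the latest open slot no later than its deadline.
By profit: A(d5,53), G(d2,47), E(d4,43), D(d5,29), C(d3,22), F(d4,13), B(d5,11)
A→slot 5; G→slot 2; E→slot 4; D→slot 3; C→slot 1; F skipped; B skipped.
Profit = 22 + 47 + 29 + 43 + 53 = 194

194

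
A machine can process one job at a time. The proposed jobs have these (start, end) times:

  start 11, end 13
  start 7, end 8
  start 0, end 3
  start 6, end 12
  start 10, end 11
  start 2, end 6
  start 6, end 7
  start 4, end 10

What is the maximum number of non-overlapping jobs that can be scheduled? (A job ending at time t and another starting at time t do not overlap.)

5

Sort by end time and greedily take each interval whose start is ≥ the last chosen end.
By end time: (0,3), (2,6), (6,7), (7,8), (4,10), (10,11), (6,12), (11,13).
Pick (0,3); next start ≥ 3 → (6,7); next start ≥ 7 → (7,8); next start ≥ 8 → (10,11); next start ≥ 11 → (11,13).
Selected 5 jobs.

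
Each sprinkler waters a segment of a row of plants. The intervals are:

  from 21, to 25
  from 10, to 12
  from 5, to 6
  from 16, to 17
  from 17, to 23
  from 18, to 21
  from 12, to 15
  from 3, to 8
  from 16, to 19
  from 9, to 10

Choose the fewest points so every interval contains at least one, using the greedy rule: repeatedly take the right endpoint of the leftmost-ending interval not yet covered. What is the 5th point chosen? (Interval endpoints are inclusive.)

21

Sorted: [5,6] [3,8] [9,10] [10,12] [12,15] [16,17] [16,19] [18,21] [17,23] [21,25]
{[5,6],[3,8]} hit by 6; {[9,10],[10,12]} hit by 10; {[12,15]} hit by 15; {[16,17],[16,19]} hit by 17; {[18,21],[17,23],[21,25]} hit by 21.
Points: 6, 10, 15, 17, 21 (5 total).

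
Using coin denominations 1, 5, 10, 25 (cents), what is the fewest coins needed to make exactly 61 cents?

Greedy: take as many of the largest coin as possible, then repeat with the remainder.
61 − 2×25→11 − 1×10→1 − 1×1→0
Total coins = 2 + 1 + 1 = 4

4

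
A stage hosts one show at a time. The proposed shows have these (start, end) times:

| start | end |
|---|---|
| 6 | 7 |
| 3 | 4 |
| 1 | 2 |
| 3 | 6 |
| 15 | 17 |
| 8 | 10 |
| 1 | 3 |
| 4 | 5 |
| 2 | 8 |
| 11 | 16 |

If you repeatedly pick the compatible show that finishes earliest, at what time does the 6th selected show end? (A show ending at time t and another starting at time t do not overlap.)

Greedy by earliest finish: after sorting by end time, pick each interval compatible with the last pick.
Sorted by end: (1,2)  (1,3)  (3,4)  (4,5)  (3,6)  (6,7)  (2,8)  (8,10)  (11,16)  (15,17)
take (1,2); skip (1,3); take (3,4); take (4,5); skip (3,6); take (6,7); skip (2,8); take (8,10); take (11,16).
Selected: (1,2) (3,4) (4,5) (6,7) (8,10) (11,16)

16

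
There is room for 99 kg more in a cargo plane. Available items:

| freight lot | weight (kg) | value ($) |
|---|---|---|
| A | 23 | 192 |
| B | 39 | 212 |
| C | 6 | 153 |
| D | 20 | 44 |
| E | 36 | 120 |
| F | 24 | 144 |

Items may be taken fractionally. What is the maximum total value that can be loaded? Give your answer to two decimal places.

Greedy by value/weight ratio, highest first.
Ratios (sorted): C 25.50, A 8.35, F 6.00, B 5.44, E 3.33, D 2.20
take C (6 @ 153); take A (23 @ 192); take F (24 @ 144); take B (39 @ 212); take 7/36 of E → 23.33. Capacity used 99/99.
Total value = 724.33

724.33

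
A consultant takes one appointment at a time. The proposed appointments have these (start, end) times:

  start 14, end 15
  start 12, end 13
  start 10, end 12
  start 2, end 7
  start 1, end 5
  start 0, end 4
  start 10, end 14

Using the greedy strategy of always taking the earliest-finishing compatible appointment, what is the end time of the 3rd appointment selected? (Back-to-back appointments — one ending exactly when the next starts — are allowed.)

By end time: (0,4), (1,5), (2,7), (10,12), (12,13), (10,14), (14,15).
Pick (0,4); next start ≥ 4 → (10,12); next start ≥ 12 → (12,13); next start ≥ 13 → (14,15).
Selected: (0,4) (10,12) (12,13) (14,15)

13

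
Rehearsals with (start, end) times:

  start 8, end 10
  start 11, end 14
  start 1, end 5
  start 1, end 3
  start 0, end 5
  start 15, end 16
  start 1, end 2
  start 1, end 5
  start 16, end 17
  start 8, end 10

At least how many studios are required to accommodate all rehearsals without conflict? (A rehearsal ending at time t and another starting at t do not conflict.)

5

Events (time:±→running): 0:+→1 1:+→2 1:+→3 1:+→4 1:+→5 … peak 5.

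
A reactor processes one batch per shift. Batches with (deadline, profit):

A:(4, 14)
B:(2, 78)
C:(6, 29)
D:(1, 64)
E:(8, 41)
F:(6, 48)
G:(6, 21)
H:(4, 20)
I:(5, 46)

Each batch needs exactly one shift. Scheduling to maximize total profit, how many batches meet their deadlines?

7

Sort by profit descending; place each in the latest free slot ≤ its deadline.
Profit order: B=78 D=64 F=48 I=46 E=41 C=29 G=21 H=20 A=14
Assign: B→slot 2, D→slot 1, F→slot 6, I→slot 5, E→slot 8, C→slot 4, G→slot 3, H skipped, A skipped.
Slots: [1:D] [2:B] [3:G] [4:C] [5:I] [6:F] [8:E]
7 of 9 scheduled.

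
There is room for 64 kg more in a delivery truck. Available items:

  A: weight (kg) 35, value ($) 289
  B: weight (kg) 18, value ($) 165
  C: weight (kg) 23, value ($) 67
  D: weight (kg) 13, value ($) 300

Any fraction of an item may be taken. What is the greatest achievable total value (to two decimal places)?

Order: D (300/13=23.08) > B (165/18=9.17) > A (289/35=8.26) > C (67/23=2.91)
Fill: take D (13 @ 300) → take B (18 @ 165) → take 33/35 of A → 272.49; 64/64 used.
Total value = 737.49

737.49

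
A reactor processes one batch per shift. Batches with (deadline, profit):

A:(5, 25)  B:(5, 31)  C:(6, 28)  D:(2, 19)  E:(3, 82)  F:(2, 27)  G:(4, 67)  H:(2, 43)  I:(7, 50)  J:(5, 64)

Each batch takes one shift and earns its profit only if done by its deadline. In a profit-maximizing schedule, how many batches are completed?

Take jobs in profit order; each goes to the latest open slot no later than its deadline.
By profit: E(d3,82), G(d4,67), J(d5,64), I(d7,50), H(d2,43), B(d5,31), C(d6,28), F(d2,27), A(d5,25), D(d2,19)
E→slot 3; G→slot 4; J→slot 5; I→slot 7; H→slot 2; B→slot 1; C→slot 6; F skipped; A skipped; D skipped.
7 of 10 scheduled.

7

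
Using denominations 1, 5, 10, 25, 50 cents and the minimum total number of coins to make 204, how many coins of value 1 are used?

4

204 = 4×50 + 4×1
Count of 1: 4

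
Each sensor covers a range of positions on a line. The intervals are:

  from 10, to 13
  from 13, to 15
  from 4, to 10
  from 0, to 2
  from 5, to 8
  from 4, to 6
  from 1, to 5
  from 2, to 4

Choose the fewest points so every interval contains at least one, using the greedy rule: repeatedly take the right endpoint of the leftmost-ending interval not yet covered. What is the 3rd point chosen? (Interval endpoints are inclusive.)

13

Sorted: [0,2] [2,4] [1,5] [4,6] [5,8] [4,10] [10,13] [13,15]
{[0,2],[2,4],[1,5]} hit by 2; {[4,6],[5,8],[4,10]} hit by 6; {[10,13],[13,15]} hit by 13.
Points: 2, 6, 13 (3 total).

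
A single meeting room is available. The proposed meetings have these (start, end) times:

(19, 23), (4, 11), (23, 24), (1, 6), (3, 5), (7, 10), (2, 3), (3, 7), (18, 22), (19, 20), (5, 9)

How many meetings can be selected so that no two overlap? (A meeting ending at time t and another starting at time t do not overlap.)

Order by finish time; keep every interval that doesn't clash with the previous kept one.
By end time: (2,3), (3,5), (1,6), (3,7), (5,9), (7,10), (4,11), (19,20), (18,22), (19,23), (23,24).
Pick (2,3); next start ≥ 3 → (3,5); next start ≥ 5 → (5,9); next start ≥ 9 → (19,20); next start ≥ 20 → (23,24).
Selected 5 meetings.

5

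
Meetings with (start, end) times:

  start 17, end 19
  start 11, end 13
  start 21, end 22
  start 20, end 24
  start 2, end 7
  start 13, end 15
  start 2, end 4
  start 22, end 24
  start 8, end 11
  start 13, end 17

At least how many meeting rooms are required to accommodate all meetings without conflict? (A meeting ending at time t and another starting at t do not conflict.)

2

Count concurrent intervals with a sweep; the peak is the room count.
starts: [2, 2, 8, 11, 13, 13, 17, 20, 21, 22]
ends:   [4, 7, 11, 13, 15, 17, 19, 22, 24, 24]
s2→1 s2→2  — peak 2.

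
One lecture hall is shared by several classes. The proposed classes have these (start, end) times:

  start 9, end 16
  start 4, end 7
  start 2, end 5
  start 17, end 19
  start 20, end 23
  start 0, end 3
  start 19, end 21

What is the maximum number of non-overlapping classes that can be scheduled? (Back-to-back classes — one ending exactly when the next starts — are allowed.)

5

By end time: (0,3), (2,5), (4,7), (9,16), (17,19), (19,21), (20,23).
Pick (0,3); next start ≥ 3 → (4,7); next start ≥ 7 → (9,16); next start ≥ 16 → (17,19); next start ≥ 19 → (19,21).
Selected 5 classes.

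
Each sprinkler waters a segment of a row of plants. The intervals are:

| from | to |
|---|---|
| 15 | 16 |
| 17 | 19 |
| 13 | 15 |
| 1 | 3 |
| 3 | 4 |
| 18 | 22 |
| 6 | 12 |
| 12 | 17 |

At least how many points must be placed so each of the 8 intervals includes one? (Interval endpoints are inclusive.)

4

Sort by right endpoint; whenever an interval is uncovered, place a point at its right end.
By right end: [1,3]  [3,4]  [6,12]  [13,15]  [15,16]  [12,17]  [17,19]  [18,22]
[1,3] uncovered → point at 3; [6,12] uncovered → point at 12; [13,15] uncovered → point at 15; [17,19] uncovered → point at 19.
Points: 3, 12, 15, 19 (4 total).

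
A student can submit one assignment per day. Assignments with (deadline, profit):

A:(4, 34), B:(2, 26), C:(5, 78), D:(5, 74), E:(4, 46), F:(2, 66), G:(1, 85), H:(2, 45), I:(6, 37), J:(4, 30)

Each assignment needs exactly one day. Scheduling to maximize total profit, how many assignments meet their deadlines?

6

Take jobs in profit order; each goes to the latest open slot no later than its deadline.
Profit order: G=85 C=78 D=74 F=66 E=46 H=45 I=37 A=34 J=30 B=26
Assign: G→slot 1, C→slot 5, D→slot 4, F→slot 2, E→slot 3, H skipped, I→slot 6, A skipped, J skipped, B skipped.
Slots: [1:G] [2:F] [3:E] [4:D] [5:C] [6:I]
6 of 10 scheduled.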